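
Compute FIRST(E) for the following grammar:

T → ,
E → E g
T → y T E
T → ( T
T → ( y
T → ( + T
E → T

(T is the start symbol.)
FIRST sets of the other non-terminals involved (by the same procedure, iterated to a fixed point):
  FIRST(T) = { '(', ',', 'y' }

From E → E g:
  - E is the symbol being defined: contributes nothing new
    E is not nullable, so stop
From E → T:
  - T is a non-terminal: add FIRST(T) \ {ε} = { '(', ',', 'y' }
    T is not nullable, so stop

Collecting: FIRST(E) = { '(', ',', 'y' }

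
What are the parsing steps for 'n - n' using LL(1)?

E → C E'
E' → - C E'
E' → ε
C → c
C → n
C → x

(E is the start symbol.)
Stack is shown with the top on the left.

Stack     Input    Action
-------------------------
E $       n - n $  output E → C E'
C E' $    n - n $  output C → n
n E' $    n - n $  match 'n'
E' $      - n $    output E' → - C E'
- C E' $  - n $    match '-'
C E' $    n $      output C → n
n E' $    n $      match 'n'
E' $      $        output E' → ε
$         $        accept

The string is accepted.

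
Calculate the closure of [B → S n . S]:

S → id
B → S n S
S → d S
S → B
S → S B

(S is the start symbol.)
{ [B → . S n S], [B → S n . S], [S → . B], [S → . S B], [S → . d S], [S → . id] }

To compute CLOSURE, for each item [A → α.Bβ] where B is a non-terminal, add [B → .γ] for all productions B → γ; repeat for the newly added items until nothing changes.

Start with: [B → S n . S]
  [B → S n . S] has the dot before S: add [S → . id], [S → . d S], [S → . B], [S → . S B]
  [S → . B] has the dot before B: add [B → . S n S]
No further items can be added.

CLOSURE = { [B → . S n S], [B → S n . S], [S → . B], [S → . S B], [S → . d S], [S → . id] }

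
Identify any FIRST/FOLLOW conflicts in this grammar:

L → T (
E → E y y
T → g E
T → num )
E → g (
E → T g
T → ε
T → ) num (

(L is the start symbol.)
Yes. T → g E with FOLLOW(T) on { 'g' }

A FIRST/FOLLOW conflict occurs when a non-terminal N has a nullable alternative N → β (β ⇒* ε) and another alternative N → α with FIRST(α) ∩ FOLLOW(N) ≠ ∅: on such a lookahead the parser cannot decide between expanding α and letting N vanish via β.

Nullable non-terminals: T.

T: nullable alternative(s) T → ε; FOLLOW(T) = { '(', 'g' }
  T → g E: FIRST \ {ε} = { 'g' } — overlaps FOLLOW(T) on { 'g' }: CONFLICT
  T → num ): FIRST \ {ε} = { 'num' } — disjoint from FOLLOW(T)
  T → ε: FIRST \ {ε} = { } — this is the only nullable alternative, skip
  T → ) num (: FIRST \ {ε} = { ')' } — disjoint from FOLLOW(T)

E, L have no nullable alternative, so no FIRST/FOLLOW check is needed there.

So the grammar has 1 FIRST/FOLLOW conflict (marked CONFLICT above).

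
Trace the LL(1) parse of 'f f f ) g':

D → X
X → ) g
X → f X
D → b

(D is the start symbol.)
Stack is shown with the top on the left.

Stack  Input        Action
--------------------------
D $    f f f ) g $  output D → X
X $    f f f ) g $  output X → f X
f X $  f f f ) g $  match 'f'
X $    f f ) g $    output X → f X
f X $  f f ) g $    match 'f'
X $    f ) g $      output X → f X
f X $  f ) g $      match 'f'
X $    ) g $        output X → ) g
) g $  ) g $        match ')'
g $    g $          match 'g'
$      $            accept

The string is accepted.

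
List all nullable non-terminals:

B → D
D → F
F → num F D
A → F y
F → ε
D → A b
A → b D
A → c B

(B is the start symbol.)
ε-productions: F → ε
So F is immediately nullable.
D → F: every symbol on the right is nullable, so D is nullable too.
B → D: every symbol on the right is nullable, so B is nullable too.
No further non-terminal can be added: every production for the remaining non-terminals contains a terminal or a non-nullable non-terminal.
Nullable = { 'B', 'D', 'F' }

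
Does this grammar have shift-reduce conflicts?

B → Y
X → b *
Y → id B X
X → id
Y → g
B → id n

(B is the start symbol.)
Augment with B' → B and build the canonical LR(0) collection (I0 = CLOSURE({[B' → . B]}), then GOTO on every symbol after a dot until no new states appear). It has 11 states:
  I0: { [B → . Y], [B → . id n], [B' → . B], [Y → . g], [Y → . id B X] }  — shift
  I1: { [B' → B .] }  — accept
  I2: { [B → Y .] }  — reduce
  I3: { [Y → g .] }  — reduce
  I4: { [B → . Y], [B → . id n], [B → id . n], [Y → . g], [Y → . id B X], [Y → id . B X] }  — shift
  I5: { [X → . b *], [X → . id], [Y → id B . X] }  — shift
  I6: { [B → id n .] }  — reduce
  I7: { [Y → id B X .] }  — reduce
  I8: { [X → b . *] }  — shift
  I9: { [X → id .] }  — reduce
  I10: { [X → b * .] }  — reduce

No state contains both a complete item and a shift item.

Answer: No shift-reduce conflicts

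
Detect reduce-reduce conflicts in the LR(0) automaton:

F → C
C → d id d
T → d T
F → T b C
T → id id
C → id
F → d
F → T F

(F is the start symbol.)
No reduce-reduce conflicts

A reduce-reduce conflict occurs when an LR(0) state has two complete items [A → α .] and [B → β .] — both call for a reduction, and with no lookahead the parser cannot choose between them.

Augment with F' → F and build the canonical LR(0) collection (I0 = CLOSURE({[F' → . F]}), then GOTO on every symbol after a dot until no new states appear). It has 18 states:
  I0: { [C → . d id d], [C → . id], [F → . C], [F → . T F], [F → . T b C], [F → . d], [F' → . F], [T → . d T], [T → . id id] }  — shift
  I1: { [F → C .] }  — reduce
  I2: { [F' → F .] }  — accept
  I3: { [C → . d id d], [C → . id], [F → . C], [F → . T F], [F → . T b C], [F → . d], [F → T . F], [F → T . b C], [T → . d T], [T → . id id] }  — shift
  I4: { [C → d . id d], [F → d .], [T → . d T], [T → . id id], [T → d . T] }  — shift, reduce
  I5: { [C → id .], [T → id . id] }  — shift, reduce
  I6: { [T → id id .] }  — reduce
  I7: { [T → d T .] }  — reduce
  I8: { [T → . d T], [T → . id id], [T → d . T] }  — shift
  I9: { [C → d id . d], [T → id . id] }  — shift
  I10: { [C → d id d .] }  — reduce
  I11: { [T → id . id] }  — shift
  I12: { [F → T F .] }  — reduce
  I13: { [C → . d id d], [C → . id], [F → T b . C] }  — shift
  I14: { [F → T b C .] }  — reduce
  I15: { [C → d . id d] }  — shift
  I16: { [C → id .] }  — reduce
  I17: { [C → d id . d] }  — shift

No state contains more than one complete item.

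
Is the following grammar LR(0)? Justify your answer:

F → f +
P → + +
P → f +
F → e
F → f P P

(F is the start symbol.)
No. Shift-reduce conflict between [F → f + .] and [P → + . +]

A grammar is LR(0) if no state in the canonical LR(0) collection has:
  - both a shift item (dot before a terminal) and a complete item (shift-reduce conflict), or
  - two or more complete items (reduce-reduce conflict; the accept item [F' → F .] counts as a complete item here).

Augment with F' → F and build the canonical LR(0) collection (I0 = CLOSURE({[F' → . F]}), then GOTO on every symbol after a dot until no new states appear). It has 11 states:
  I0: { [F → . e], [F → . f +], [F → . f P P], [F' → . F] }  — shift
  I1: { [F' → F .] }  — accept
  I2: { [F → e .] }  — reduce
  I3: { [F → f . +], [F → f . P P], [P → . + +], [P → . f +] }  — shift
  I4: { [F → f + .], [P → + . +] }  — shift, reduce
  I5: { [F → f P . P], [P → . + +], [P → . f +] }  — shift
  I6: { [P → f . +] }  — shift
  I7: { [P → f + .] }  — reduce
  I8: { [P → + . +] }  — shift
  I9: { [F → f P P .] }  — reduce
  I10: { [P → + + .] }  — reduce

Conflict in state I4:
  Shift-reduce conflict between [F → f + .] and [P → + . +]
So the grammar is NOT LR(0).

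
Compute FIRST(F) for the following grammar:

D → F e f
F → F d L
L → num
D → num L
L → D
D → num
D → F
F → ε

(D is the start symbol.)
{ 'd', ε }

To compute FIRST(F), examine every production with F on the left-hand side, reading each right-hand side left to right until a non-nullable symbol is reached.

From F → F d L:
  - F is the symbol being defined: contributes nothing new
    F is nullable, so continue to the next symbol
  - d is a terminal: add 'd' and stop
From F → ε:
  - ε-production, so ε ∈ FIRST(F)

Collecting: FIRST(F) = { 'd', ε }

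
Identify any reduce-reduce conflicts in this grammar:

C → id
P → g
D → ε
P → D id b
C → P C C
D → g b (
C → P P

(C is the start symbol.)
Yes — I9: [C → P P .] vs [D → .]

Augment with C' → C and build the canonical LR(0) collection (I0 = CLOSURE({[C' → . C]}), then GOTO on every symbol after a dot until no new states appear). It has 13 states:
  I0: { [C → . P C C], [C → . P P], [C → . id], [C' → . C], [D → . g b (], [D → .], [P → . D id b], [P → . g] }  — shift, reduce
  I1: { [C' → C .] }  — accept
  I2: { [P → D . id b] }  — shift
  I3: { [C → . P C C], [C → . P P], [C → . id], [C → P . C C], [C → P . P], [D → . g b (], [D → .], [P → . D id b], [P → . g] }  — shift, reduce
  I4: { [D → g . b (], [P → g .] }  — shift, reduce
  I5: { [C → id .] }  — reduce
  I6: { [D → g b . (] }  — shift
  I7: { [D → g b ( .] }  — reduce
  I8: { [C → . P C C], [C → . P P], [C → . id], [C → P C . C], [D → . g b (], [D → .], [P → . D id b], [P → . g] }  — shift, reduce
  I9: { [C → . P C C], [C → . P P], [C → . id], [C → P . C C], [C → P . P], [C → P P .], [D → . g b (], [D → .], [P → . D id b], [P → . g] }  — shift, 2 reduces
  I10: { [C → P C C .] }  — reduce
  I11: { [P → D id . b] }  — shift
  I12: { [P → D id b .] }  — reduce

I9 contains complete items [C → P P .], [D → .] — reduce-reduce conflict.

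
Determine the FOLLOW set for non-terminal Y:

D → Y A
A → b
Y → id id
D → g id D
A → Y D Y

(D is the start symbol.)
To compute FOLLOW(Y), find every occurrence of Y on a right-hand side N → α Y β: add FIRST(β) \ {ε}, and if β is empty or nullable also add FOLLOW(N). Iterate to a fixed point.

In D → Y A: Y is followed by A, add FIRST(A) \ {ε} = { 'b', 'id' }
In A → Y D Y: Y is followed by D Y, add FIRST(D Y) \ {ε} = { 'g', 'id' }
In A → Y D Y: Y is at the end, add FOLLOW(A)

The FOLLOW sets referred to above (computed the same way, to a fixed point):
  FOLLOW(A) = { $, 'id' }

Taking the union: FOLLOW(Y) = { $, 'b', 'g', 'id' }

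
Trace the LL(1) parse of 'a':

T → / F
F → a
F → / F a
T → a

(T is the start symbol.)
LL(1) parsing maintains a stack (initially the start symbol over $) and the input. At each step: if the stack top is a terminal, match it against the current input token; if it is a non-terminal N, replace it with the RHS of M[N, lookahead] (the unique production whose predict set contains the lookahead).

Stack is shown with the top on the left.

Stack  Input  Action
--------------------
T $    a $    output T → a
a $    a $    match 'a'
$      $      accept

The string is accepted.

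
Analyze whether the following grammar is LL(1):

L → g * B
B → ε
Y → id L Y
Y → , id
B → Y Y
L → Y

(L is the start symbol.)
No. Predict set conflict for B: { ',', 'id' }

A grammar is LL(1) if for each non-terminal N with multiple productions, the predict sets of those productions are pairwise disjoint, where PREDICT(N → α) = (FIRST(α) \ {ε}) ∪ (FOLLOW(N) if α ⇒* ε).

Relevant sets:
  FIRST(Y) = { ',', 'id' }
  FOLLOW(B) = { $, ',', 'id' }

For L:
  PREDICT(L → g '*' B) = { 'g' }
  PREDICT(L → Y) = { ',', 'id' }
For B:
  PREDICT(B → ε) = { $, ',', 'id' }
  PREDICT(B → Y Y) = { ',', 'id' }
For Y:
  PREDICT(Y → id L Y) = { 'id' }
  PREDICT(Y → ',' id) = { ',' }

Conflict found: Predict set conflict for B: { ',', 'id' }
The grammar is NOT LL(1).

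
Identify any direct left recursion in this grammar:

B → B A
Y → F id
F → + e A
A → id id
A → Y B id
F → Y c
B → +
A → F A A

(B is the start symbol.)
Direct left recursion occurs when N → N α for some non-terminal N (the right-hand side begins with the left-hand side itself).

B → B A: LEFT RECURSIVE (starts with B)
Y → F id: starts with F
F → + e A: starts with '+'
A → id id: starts with id
A → Y B id: starts with Y
F → Y c: starts with Y
B → +: starts with '+'
A → F A A: starts with F

The grammar has direct left recursion on: B.

Answer: Yes, B is left-recursive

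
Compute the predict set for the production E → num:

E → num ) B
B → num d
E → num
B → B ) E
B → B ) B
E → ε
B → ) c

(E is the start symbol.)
PREDICT(E → num) = (FIRST(RHS) \ {ε}) ∪ (FOLLOW(E) if ε ∈ FIRST(RHS), i.e. RHS ⇒* ε)
FIRST(num) = { 'num' }
ε ∉ FIRST(num), so FOLLOW(E) is not added.
PREDICT(E → num) = { 'num' }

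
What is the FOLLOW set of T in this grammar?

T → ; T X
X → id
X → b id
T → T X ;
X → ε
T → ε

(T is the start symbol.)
{ $, ';', 'b', 'id' }

T is the start symbol, so $ ∈ FOLLOW(T).
In T → ; T X: T is followed by X, add FIRST(X) \ {ε} = { 'b', 'id' }
  X is nullable, so FOLLOW(T) is also included — that is the set being defined, nothing new
In T → T X ;: T is followed by X ';', add FIRST(X ';') \ {ε} = { ';', 'b', 'id' }

Taking the union: FOLLOW(T) = { $, ';', 'b', 'id' }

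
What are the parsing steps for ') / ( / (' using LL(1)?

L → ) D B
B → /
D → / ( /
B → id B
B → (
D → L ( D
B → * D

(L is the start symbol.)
Stack is shown with the top on the left.

Stack      Input        Action
------------------------------
L $        ) / ( / ( $  output L → ) D B
) D B $    ) / ( / ( $  match ')'
D B $      / ( / ( $    output D → / ( /
/ ( / B $  / ( / ( $    match '/'
( / B $    ( / ( $      match '('
/ B $      / ( $        match '/'
B $        ( $          output B → (
( $        ( $          match '('
$          $            accept

The string is accepted.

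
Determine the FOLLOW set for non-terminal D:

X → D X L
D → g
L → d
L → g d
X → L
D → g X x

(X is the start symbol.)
To compute FOLLOW(D), find every occurrence of D on a right-hand side N → α D β: add FIRST(β) \ {ε}, and if β is empty or nullable also add FOLLOW(N). Iterate to a fixed point.

In X → D X L: D is followed by X L, add FIRST(X L) \ {ε} = { 'd', 'g' }

Taking the union: FOLLOW(D) = { 'd', 'g' }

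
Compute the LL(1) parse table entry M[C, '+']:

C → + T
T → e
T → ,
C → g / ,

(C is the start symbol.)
C → + T

To find M[C, '+'], we find productions for C where '+' is in the predict set (PREDICT(N → α) = (FIRST(α) \ {ε}) ∪ (FOLLOW(N) if α ⇒* ε)).

C → + T: PREDICT = { '+' }
  '+' is in predict set, so this production goes in M[C, '+']
C → g / ,: PREDICT = { 'g' }

M[C, '+'] = C → + T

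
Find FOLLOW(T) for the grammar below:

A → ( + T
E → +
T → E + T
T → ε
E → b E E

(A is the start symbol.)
{ $ }

To compute FOLLOW(T), find every occurrence of T on a right-hand side N → α T β: add FIRST(β) \ {ε}, and if β is empty or nullable also add FOLLOW(N). Iterate to a fixed point.

In A → ( + T: T is at the end, add FOLLOW(A)
In T → E + T: T is at the end; this adds FOLLOW(T) to itself — nothing new

The FOLLOW sets referred to above (computed the same way, to a fixed point):
  FOLLOW(A) = { $ }

Taking the union: FOLLOW(T) = { $ }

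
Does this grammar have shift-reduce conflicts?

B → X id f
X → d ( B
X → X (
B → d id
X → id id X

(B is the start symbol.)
Yes — I6: [X → id id X .] vs [X → X . (]

Augment with B' → B and build the canonical LR(0) collection (I0 = CLOSURE({[B' → . B]}), then GOTO on every symbol after a dot until no new states appear). It has 14 states:
  I0: { [B → . X id f], [B → . d id], [B' → . B], [X → . X (], [X → . d ( B], [X → . id id X] }  — shift
  I1: { [B' → B .] }  — accept
  I2: { [B → X . id f], [X → X . (] }  — shift
  I3: { [B → d . id], [X → d . ( B] }  — shift
  I4: { [X → id . id X] }  — shift
  I5: { [X → . X (], [X → . d ( B], [X → . id id X], [X → id id . X] }  — shift
  I6: { [X → X . (], [X → id id X .] }  — shift, reduce
  I7: { [X → d . ( B] }  — shift
  I8: { [B → . X id f], [B → . d id], [X → . X (], [X → . d ( B], [X → . id id X], [X → d ( . B] }  — shift
  I9: { [X → d ( B .] }  — reduce
  I10: { [X → X ( .] }  — reduce
  I11: { [B → d id .] }  — reduce
  I12: { [B → X id . f] }  — shift
  I13: { [B → X id f .] }  — reduce

I6 contains reduce item [X → id id X .] and shift item [X → X . (] — shift-reduce conflict.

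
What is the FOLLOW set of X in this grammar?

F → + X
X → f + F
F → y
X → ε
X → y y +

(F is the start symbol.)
{ $ }

To compute FOLLOW(X), find every occurrence of X on a right-hand side N → α X β: add FIRST(β) \ {ε}, and if β is empty or nullable also add FOLLOW(N). Iterate to a fixed point.

In F → + X: X is at the end, add FOLLOW(F)

The FOLLOW sets referred to above (computed the same way, to a fixed point):
  FOLLOW(F) = { $ }

Taking the union: FOLLOW(X) = { $ }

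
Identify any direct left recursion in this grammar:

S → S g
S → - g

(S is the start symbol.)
Yes, S is left-recursive

Direct left recursion occurs when N → N α for some non-terminal N (the right-hand side begins with the left-hand side itself).

S → S g: LEFT RECURSIVE (starts with S)
S → - g: starts with '-'

The grammar has direct left recursion on: S.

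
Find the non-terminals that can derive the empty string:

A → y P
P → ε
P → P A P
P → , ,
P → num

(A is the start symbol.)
{ 'P' }

A non-terminal is nullable if it can derive ε (the empty string): either it has an ε-production, or it has a production whose right-hand side consists entirely of nullable non-terminals.

ε-productions: P → ε
So P is immediately nullable.
No further non-terminal can be added: every production for the remaining non-terminals contains a terminal or a non-nullable non-terminal.
Nullable = { 'P' }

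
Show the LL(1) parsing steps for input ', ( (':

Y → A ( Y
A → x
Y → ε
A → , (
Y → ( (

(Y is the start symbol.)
Stack is shown with the top on the left.

Stack      Input    Action
--------------------------
Y $        , ( ( $  output Y → A ( Y
A ( Y $    , ( ( $  output A → , (
, ( ( Y $  , ( ( $  match ','
( ( Y $    ( ( $    match '('
( Y $      ( $      match '('
Y $        $        output Y → ε
$          $        accept

The string is accepted.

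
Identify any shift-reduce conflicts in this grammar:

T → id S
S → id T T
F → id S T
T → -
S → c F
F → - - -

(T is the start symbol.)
Augment with T' → T and build the canonical LR(0) collection (I0 = CLOSURE({[T' → . T]}), then GOTO on every symbol after a dot until no new states appear). It has 16 states:
  I0: { [T → . -], [T → . id S], [T' → . T] }  — shift
  I1: { [T → - .] }  — reduce
  I2: { [T' → T .] }  — accept
  I3: { [S → . c F], [S → . id T T], [T → id . S] }  — shift
  I4: { [T → id S .] }  — reduce
  I5: { [F → . - - -], [F → . id S T], [S → c . F] }  — shift
  I6: { [S → id . T T], [T → . -], [T → . id S] }  — shift
  I7: { [S → id T . T], [T → . -], [T → . id S] }  — shift
  I8: { [S → id T T .] }  — reduce
  I9: { [F → - . - -] }  — shift
  I10: { [S → c F .] }  — reduce
  I11: { [F → id . S T], [S → . c F], [S → . id T T] }  — shift
  I12: { [F → id S . T], [T → . -], [T → . id S] }  — shift
  I13: { [F → id S T .] }  — reduce
  I14: { [F → - - . -] }  — shift
  I15: { [F → - - - .] }  — reduce

No state contains both a complete item and a shift item.

Answer: No shift-reduce conflicts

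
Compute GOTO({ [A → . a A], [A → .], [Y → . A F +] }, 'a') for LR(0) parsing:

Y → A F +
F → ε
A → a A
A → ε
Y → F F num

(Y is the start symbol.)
GOTO(I, 'a') = CLOSURE({ [A → αX.β] : [A → α.Xβ] ∈ I, X = 'a' })

Items with dot before 'a', with the dot advanced:
  [A → . a A] → [A → a . A]
Closure of the advanced items:
  [A → a . A] has the dot before A: add [A → . a A], [A → .]

GOTO = { [A → . a A], [A → .], [A → a . A] }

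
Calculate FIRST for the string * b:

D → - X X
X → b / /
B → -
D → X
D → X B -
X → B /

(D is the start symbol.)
To compute FIRST(* b), process the symbols left to right:
Symbol * is a terminal. Add '*' and stop.
FIRST(* b) = { '*' }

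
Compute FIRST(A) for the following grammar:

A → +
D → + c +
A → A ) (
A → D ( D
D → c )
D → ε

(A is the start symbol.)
{ '(', '+', 'c' }

To compute FIRST(A), examine every production with A on the left-hand side, reading each right-hand side left to right until a non-nullable symbol is reached.

FIRST sets of the other non-terminals involved (by the same procedure, iterated to a fixed point):
  FIRST(D) = { '+', 'c', ε }

From A → +:
  - '+' is a terminal: add '+' and stop
From A → A ) (:
  - A is the symbol being defined: contributes nothing new
    A is not nullable, so stop
From A → D ( D:
  - D is a non-terminal: add FIRST(D) \ {ε} = { '+', 'c' }
    D is nullable, so continue to the next symbol
  - '(' is a terminal: add '(' and stop

Collecting: FIRST(A) = { '(', '+', 'c' }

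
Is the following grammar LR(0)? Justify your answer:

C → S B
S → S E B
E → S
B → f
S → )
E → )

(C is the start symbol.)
No. Reduce-reduce conflict: [E → ) .] and [S → ) .]

Augment with C' → C and build the canonical LR(0) collection (I0 = CLOSURE({[C' → . C]}), then GOTO on every symbol after a dot until no new states appear). It has 10 states:
  I0: { [C → . S B], [C' → . C], [S → . )], [S → . S E B] }  — shift
  I1: { [S → ) .] }  — reduce
  I2: { [C' → C .] }  — accept
  I3: { [B → . f], [C → S . B], [E → . )], [E → . S], [S → . )], [S → . S E B], [S → S . E B] }  — shift
  I4: { [E → ) .], [S → ) .] }  — 2 reduces
  I5: { [C → S B .] }  — reduce
  I6: { [B → . f], [S → S E . B] }  — shift
  I7: { [E → . )], [E → . S], [E → S .], [S → . )], [S → . S E B], [S → S . E B] }  — shift, reduce
  I8: { [B → f .] }  — reduce
  I9: { [S → S E B .] }  — reduce

Conflict in state I4:
  Reduce-reduce conflict: [E → ) .] and [S → ) .]
So the grammar is NOT LR(0).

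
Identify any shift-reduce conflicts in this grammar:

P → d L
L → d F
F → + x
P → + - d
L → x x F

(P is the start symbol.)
Augment with P' → P and build the canonical LR(0) collection (I0 = CLOSURE({[P' → . P]}), then GOTO on every symbol after a dot until no new states appear). It has 14 states:
  I0: { [P → . + - d], [P → . d L], [P' → . P] }  — shift
  I1: { [P → + . - d] }  — shift
  I2: { [P' → P .] }  — accept
  I3: { [L → . d F], [L → . x x F], [P → d . L] }  — shift
  I4: { [P → d L .] }  — reduce
  I5: { [F → . + x], [L → d . F] }  — shift
  I6: { [L → x . x F] }  — shift
  I7: { [F → . + x], [L → x x . F] }  — shift
  I8: { [F → + . x] }  — shift
  I9: { [L → x x F .] }  — reduce
  I10: { [F → + x .] }  — reduce
  I11: { [L → d F .] }  — reduce
  I12: { [P → + - . d] }  — shift
  I13: { [P → + - d .] }  — reduce

No state contains both a complete item and a shift item.

Answer: No shift-reduce conflicts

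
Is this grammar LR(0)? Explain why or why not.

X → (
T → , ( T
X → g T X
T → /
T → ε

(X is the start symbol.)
Augment with X' → X and build the canonical LR(0) collection (I0 = CLOSURE({[X' → . X]}), then GOTO on every symbol after a dot until no new states appear). It has 10 states:
  I0: { [X → . (], [X → . g T X], [X' → . X] }  — shift
  I1: { [X → ( .] }  — reduce
  I2: { [X' → X .] }  — accept
  I3: { [T → . , ( T], [T → . /], [T → .], [X → g . T X] }  — shift, reduce
  I4: { [T → , . ( T] }  — shift
  I5: { [T → / .] }  — reduce
  I6: { [X → . (], [X → . g T X], [X → g T . X] }  — shift
  I7: { [X → g T X .] }  — reduce
  I8: { [T → , ( . T], [T → . , ( T], [T → . /], [T → .] }  — shift, reduce
  I9: { [T → , ( T .] }  — reduce

Conflict in state I3:
  Shift-reduce conflict between [T → .] and [T → . , ( T]
So the grammar is NOT LR(0).

Answer: No. Shift-reduce conflict between [T → .] and [T → . , ( T]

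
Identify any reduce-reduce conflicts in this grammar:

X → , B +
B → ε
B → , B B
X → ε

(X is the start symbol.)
No reduce-reduce conflicts

Augment with X' → X and build the canonical LR(0) collection (I0 = CLOSURE({[X' → . X]}), then GOTO on every symbol after a dot until no new states appear). It has 8 states:
  I0: { [X → . , B +], [X → .], [X' → . X] }  — shift, reduce
  I1: { [B → . , B B], [B → .], [X → , . B +] }  — shift, reduce
  I2: { [X' → X .] }  — accept
  I3: { [B → , . B B], [B → . , B B], [B → .] }  — shift, reduce
  I4: { [X → , B . +] }  — shift
  I5: { [X → , B + .] }  — reduce
  I6: { [B → , B . B], [B → . , B B], [B → .] }  — shift, reduce
  I7: { [B → , B B .] }  — reduce

No state contains more than one complete item.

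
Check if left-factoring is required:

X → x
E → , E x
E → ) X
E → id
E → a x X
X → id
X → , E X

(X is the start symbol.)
Left-factoring is needed when two productions for the same non-terminal
share a common prefix on the right-hand side.

Productions for X:
  X → x
  X → id
  X → , E X
Productions for E:
  E → , E x
  E → ) X
  E → id
  E → a x X

No common prefixes found.

Answer: No, left-factoring is not needed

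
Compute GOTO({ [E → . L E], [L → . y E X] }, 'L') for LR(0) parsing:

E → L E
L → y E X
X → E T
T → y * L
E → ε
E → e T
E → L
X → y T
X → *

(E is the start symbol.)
{ [E → . L E], [E → . L], [E → . e T], [E → .], [E → L . E], [L → . y E X] }

GOTO(I, 'L') = CLOSURE({ [A → αX.β] : [A → α.Xβ] ∈ I, X = 'L' })

Items with dot before 'L', with the dot advanced:
  [E → . L E] → [E → L . E]
Closure of the advanced items:
  [E → L . E] has the dot before E: add [E → . L E], [E → .], [E → . e T], [E → . L]
  [E → . L E] has the dot before L: add [L → . y E X]

GOTO = { [E → . L E], [E → . L], [E → . e T], [E → .], [E → L . E], [L → . y E X] }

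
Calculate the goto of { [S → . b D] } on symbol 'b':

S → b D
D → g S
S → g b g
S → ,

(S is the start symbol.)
{ [D → . g S], [S → b . D] }

GOTO(I, 'b') = CLOSURE({ [A → αX.β] : [A → α.Xβ] ∈ I, X = 'b' })

Items with dot before 'b', with the dot advanced:
  [S → . b D] → [S → b . D]
Closure of the advanced items:
  [S → b . D] has the dot before D: add [D → . g S]

GOTO = { [D → . g S], [S → b . D] }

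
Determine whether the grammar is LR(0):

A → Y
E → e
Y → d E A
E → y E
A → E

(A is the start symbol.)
Augment with A' → A and build the canonical LR(0) collection (I0 = CLOSURE({[A' → . A]}), then GOTO on every symbol after a dot until no new states appear). It has 10 states:
  I0: { [A → . E], [A → . Y], [A' → . A], [E → . e], [E → . y E], [Y → . d E A] }  — shift
  I1: { [A' → A .] }  — accept
  I2: { [A → E .] }  — reduce
  I3: { [A → Y .] }  — reduce
  I4: { [E → . e], [E → . y E], [Y → d . E A] }  — shift
  I5: { [E → e .] }  — reduce
  I6: { [E → . e], [E → . y E], [E → y . E] }  — shift
  I7: { [E → y E .] }  — reduce
  I8: { [A → . E], [A → . Y], [E → . e], [E → . y E], [Y → . d E A], [Y → d E . A] }  — shift
  I9: { [Y → d E A .] }  — reduce

Every state is either a pure shift/goto state or contains exactly one complete item and nothing to shift — no conflicts. The grammar is LR(0).

Answer: Yes, the grammar is LR(0)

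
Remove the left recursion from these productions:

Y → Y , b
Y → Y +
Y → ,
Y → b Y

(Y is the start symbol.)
Y is directly left-recursive. The standard transformation for
  A → A α₁ | ... | A α_m | β₁ | ... | β_n
is
  A  → β₁ A' | ... | β_n A'
  A' → α₁ A' | ... | α_m A' | ε

Y → , becomes Y → , Y'
Y → b Y becomes Y → b Y Y'
Y → Y , b becomes Y' → , b Y'
Y → Y + becomes Y' → + Y'
Add Y' → ε

Resulting grammar:
Y → , Y'
Y → b Y Y'
Y' → , b Y'
Y' → + Y'
Y' → ε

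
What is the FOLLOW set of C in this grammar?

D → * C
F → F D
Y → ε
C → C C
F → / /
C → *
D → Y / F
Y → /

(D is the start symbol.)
To compute FOLLOW(C), find every occurrence of C on a right-hand side N → α C β: add FIRST(β) \ {ε}, and if β is empty or nullable also add FOLLOW(N). Iterate to a fixed point.

In D → * C: C is at the end, add FOLLOW(D)
In C → C C: C is followed by C, add FIRST(C) \ {ε} = { '*' }
In C → C C: C is at the end; this adds FOLLOW(C) to itself — nothing new

The FOLLOW sets referred to above (computed the same way, to a fixed point):
  FOLLOW(D) = { $, '*', '/' }

Taking the union: FOLLOW(C) = { $, '*', '/' }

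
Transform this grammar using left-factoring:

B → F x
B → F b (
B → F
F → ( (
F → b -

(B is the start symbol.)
B → F B'
B' → x
B' → b (
B' → ε
F → ( (
F → b -

Left-factoring transforms A → αβ₁ | αβ₂ into A → αA' and A' → β₁ | β₂
(α is the longest common prefix among the alternatives). Repeat until
no nonterminal has two alternatives with a common prefix.

Round 1: B has alternatives sharing prefix 'F'. Introduce B': B → F B'
  Add: B' → x
  Add: B' → b (
  Add: B' → ε

No remaining common prefixes — done.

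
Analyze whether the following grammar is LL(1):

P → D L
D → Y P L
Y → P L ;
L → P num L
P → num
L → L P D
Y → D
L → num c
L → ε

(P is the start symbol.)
A grammar is LL(1) if for each non-terminal N with multiple productions, the predict sets of those productions are pairwise disjoint, where PREDICT(N → α) = (FIRST(α) \ {ε}) ∪ (FOLLOW(N) if α ⇒* ε).

Relevant sets:
  FIRST(D) = { 'num' }
  FIRST(P) = { 'num' }
  FIRST(L) = { 'num', ε }
  FOLLOW(L) = { $, ';', 'num' }

For P:
  PREDICT(P → D L) = { 'num' }
  PREDICT(P → num) = { 'num' }
For Y:
  PREDICT(Y → P L ';') = { 'num' }
  PREDICT(Y → D) = { 'num' }
For L:
  PREDICT(L → P num L) = { 'num' }
  PREDICT(L → L P D) = { 'num' }
  PREDICT(L → num c) = { 'num' }
  PREDICT(L → ε) = { $, ';', 'num' }
D has a single production, so nothing to check there.

Conflict found: Predict set conflict for P: { 'num' }
The grammar is NOT LL(1).

Answer: No. Predict set conflict for P: { 'num' }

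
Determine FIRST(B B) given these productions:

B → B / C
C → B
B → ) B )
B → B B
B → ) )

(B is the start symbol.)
{ ')' }

FIRST sets of the non-terminals involved (from the grammar, by fixed-point iteration):
  FIRST(B) = { ')' }

To compute FIRST(B B), process the symbols left to right:
Symbol B is a non-terminal. Add FIRST(B) \ {ε} = { ')' }
B is not nullable (ε ∉ FIRST(B)), so stop here.
FIRST(B B) = { ')' }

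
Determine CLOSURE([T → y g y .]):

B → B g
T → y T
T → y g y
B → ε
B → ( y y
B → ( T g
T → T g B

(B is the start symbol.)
{ [T → y g y .] }

Start with: [T → y g y .]
The dot is at the end, so nothing is added.

CLOSURE = { [T → y g y .] }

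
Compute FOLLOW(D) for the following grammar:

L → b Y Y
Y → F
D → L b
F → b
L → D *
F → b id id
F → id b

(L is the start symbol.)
{ '*' }

To compute FOLLOW(D), find every occurrence of D on a right-hand side N → α D β: add FIRST(β) \ {ε}, and if β is empty or nullable also add FOLLOW(N). Iterate to a fixed point.

In L → D *: D is followed by '*', add FIRST('*') \ {ε} = { '*' }

Taking the union: FOLLOW(D) = { '*' }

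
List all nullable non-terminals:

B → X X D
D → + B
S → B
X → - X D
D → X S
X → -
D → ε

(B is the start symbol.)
ε-productions: D → ε
So D is immediately nullable.
No further non-terminal can be added: every production for the remaining non-terminals contains a terminal or a non-nullable non-terminal.
Nullable = { 'D' }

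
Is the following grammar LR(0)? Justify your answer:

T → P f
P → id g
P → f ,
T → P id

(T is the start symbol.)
Yes, the grammar is LR(0)

A grammar is LR(0) if no state in the canonical LR(0) collection has:
  - both a shift item (dot before a terminal) and a complete item (shift-reduce conflict), or
  - two or more complete items (reduce-reduce conflict; the accept item [T' → T .] counts as a complete item here).

Augment with T' → T and build the canonical LR(0) collection (I0 = CLOSURE({[T' → . T]}), then GOTO on every symbol after a dot until no new states appear). It has 9 states:
  I0: { [P → . f ,], [P → . id g], [T → . P f], [T → . P id], [T' → . T] }  — shift
  I1: { [T → P . f], [T → P . id] }  — shift
  I2: { [T' → T .] }  — accept
  I3: { [P → f . ,] }  — shift
  I4: { [P → id . g] }  — shift
  I5: { [P → id g .] }  — reduce
  I6: { [P → f , .] }  — reduce
  I7: { [T → P f .] }  — reduce
  I8: { [T → P id .] }  — reduce

Every state is either a pure shift/goto state or contains exactly one complete item and nothing to shift — no conflicts. The grammar is LR(0).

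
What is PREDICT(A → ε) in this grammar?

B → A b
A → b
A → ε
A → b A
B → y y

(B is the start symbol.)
PREDICT(A → ε) = (FIRST(RHS) \ {ε}) ∪ (FOLLOW(A) if ε ∈ FIRST(RHS), i.e. RHS ⇒* ε)
The right-hand side is ε (FIRST(ε) = { ε }), so the predict set is FOLLOW(A) = { 'b' }
PREDICT(A → ε) = { 'b' }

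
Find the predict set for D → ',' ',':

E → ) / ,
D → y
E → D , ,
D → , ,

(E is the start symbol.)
{ ',' }

PREDICT(D → ',' ',') = (FIRST(RHS) \ {ε}) ∪ (FOLLOW(D) if ε ∈ FIRST(RHS), i.e. RHS ⇒* ε)
FIRST(',' ',') = { ',' }
ε ∉ FIRST(',' ','), so FOLLOW(D) is not added.
PREDICT(D → ',' ',') = { ',' }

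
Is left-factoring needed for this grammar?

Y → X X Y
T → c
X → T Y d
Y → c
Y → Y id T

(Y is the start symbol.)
Left-factoring is needed when two productions for the same non-terminal
share a common prefix on the right-hand side.

Productions for Y:
  Y → X X Y
  Y → c
  Y → Y id T

No common prefixes found.

Answer: No, left-factoring is not needed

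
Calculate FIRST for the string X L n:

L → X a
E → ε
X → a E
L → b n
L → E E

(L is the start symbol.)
{ 'a' }

FIRST sets of the non-terminals involved (from the grammar, by fixed-point iteration):
  FIRST(X) = { 'a' }

To compute FIRST(X L n), process the symbols left to right:
Symbol X is a non-terminal. Add FIRST(X) \ {ε} = { 'a' }
X is not nullable (ε ∉ FIRST(X)), so stop here.
FIRST(X L n) = { 'a' }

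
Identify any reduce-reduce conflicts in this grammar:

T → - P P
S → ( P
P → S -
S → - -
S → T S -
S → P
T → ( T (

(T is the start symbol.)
Yes — I11: [P → S - .] vs [S → T S - .]; I13: [S → P .] vs [T → - P P .]; I15: [S → ( P .] vs [S → P .]

A reduce-reduce conflict occurs when an LR(0) state has two complete items [A → α .] and [B → β .] — both call for a reduction, and with no lookahead the parser cannot choose between them.

Augment with T' → T and build the canonical LR(0) collection (I0 = CLOSURE({[T' → . T]}), then GOTO on every symbol after a dot until no new states appear). It has 20 states:
  I0: { [T → . ( T (], [T → . - P P], [T' → . T] }  — shift
  I1: { [T → ( . T (], [T → . ( T (], [T → . - P P] }  — shift
  I2: { [P → . S -], [S → . ( P], [S → . - -], [S → . P], [S → . T S -], [T → - . P P], [T → . ( T (], [T → . - P P] }  — shift
  I3: { [T' → T .] }  — accept
  I4: { [P → . S -], [S → ( . P], [S → . ( P], [S → . - -], [S → . P], [S → . T S -], [T → ( . T (], [T → . ( T (], [T → . - P P] }  — shift
  I5: { [P → . S -], [S → - . -], [S → . ( P], [S → . - -], [S → . P], [S → . T S -], [T → - . P P], [T → . ( T (], [T → . - P P] }  — shift
  I6: { [P → . S -], [S → . ( P], [S → . - -], [S → . P], [S → . T S -], [S → P .], [T → - P . P], [T → . ( T (], [T → . - P P] }  — shift, reduce
  I7: { [P → S . -] }  — shift
  I8: { [P → . S -], [S → . ( P], [S → . - -], [S → . P], [S → . T S -], [S → T . S -], [T → . ( T (], [T → . - P P] }  — shift
  I9: { [S → P .] }  — reduce
  I10: { [P → S . -], [S → T S . -] }  — shift
  I11: { [P → S - .], [S → T S - .] }  — 2 reduces
  I12: { [P → S - .] }  — reduce
  I13: { [S → P .], [T → - P P .] }  — 2 reduces
  I14: { [P → . S -], [S → - - .], [S → - . -], [S → . ( P], [S → . - -], [S → . P], [S → . T S -], [T → - . P P], [T → . ( T (], [T → . - P P] }  — shift, reduce
  I15: { [S → ( P .], [S → P .] }  — 2 reduces
  I16: { [P → . S -], [S → . ( P], [S → . - -], [S → . P], [S → . T S -], [S → T . S -], [T → ( T . (], [T → . ( T (], [T → . - P P] }  — shift
  I17: { [P → . S -], [S → ( . P], [S → . ( P], [S → . - -], [S → . P], [S → . T S -], [T → ( . T (], [T → ( T ( .], [T → . ( T (], [T → . - P P] }  — shift, reduce
  I18: { [T → ( T . (] }  — shift
  I19: { [T → ( T ( .] }  — reduce

I11 contains complete items [P → S - .], [S → T S - .] — reduce-reduce conflict.
I13 contains complete items [S → P .], [T → - P P .] — reduce-reduce conflict.
I15 contains complete items [S → ( P .], [S → P .] — reduce-reduce conflict.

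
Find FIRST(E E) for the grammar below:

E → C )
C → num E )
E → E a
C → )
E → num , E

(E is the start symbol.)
{ ')', 'num' }

FIRST sets of the non-terminals involved (from the grammar, by fixed-point iteration):
  FIRST(E) = { ')', 'num' }

To compute FIRST(E E), process the symbols left to right:
Symbol E is a non-terminal. Add FIRST(E) \ {ε} = { ')', 'num' }
E is not nullable (ε ∉ FIRST(E)), so stop here.
FIRST(E E) = { ')', 'num' }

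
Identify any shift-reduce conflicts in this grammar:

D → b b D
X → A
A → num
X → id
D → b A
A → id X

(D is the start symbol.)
A shift-reduce conflict occurs when an LR(0) state has both:
  - a complete (reduce) item [A → α .] (dot at the end), and
  - a shift item [B → β . c γ] (dot before a terminal).

Augment with D' → D and build the canonical LR(0) collection (I0 = CLOSURE({[D' → . D]}), then GOTO on every symbol after a dot until no new states appear). It has 11 states:
  I0: { [D → . b A], [D → . b b D], [D' → . D] }  — shift
  I1: { [D' → D .] }  — accept
  I2: { [A → . id X], [A → . num], [D → b . A], [D → b . b D] }  — shift
  I3: { [D → b A .] }  — reduce
  I4: { [D → . b A], [D → . b b D], [D → b b . D] }  — shift
  I5: { [A → . id X], [A → . num], [A → id . X], [X → . A], [X → . id] }  — shift
  I6: { [A → num .] }  — reduce
  I7: { [X → A .] }  — reduce
  I8: { [A → id X .] }  — reduce
  I9: { [A → . id X], [A → . num], [A → id . X], [X → . A], [X → . id], [X → id .] }  — shift, reduce
  I10: { [D → b b D .] }  — reduce

I9 contains reduce item [X → id .] and shift items [A → . id X], [A → . num], [X → . id] — shift-reduce conflict.

Answer: Yes — I9: [X → id .] vs [A → . id X]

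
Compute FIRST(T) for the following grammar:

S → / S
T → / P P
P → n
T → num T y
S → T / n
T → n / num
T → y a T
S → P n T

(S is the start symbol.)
To compute FIRST(T), examine every production with T on the left-hand side, reading each right-hand side left to right until a non-nullable symbol is reached.

From T → / P P:
  - '/' is a terminal: add '/' and stop
From T → num T y:
  - num is a terminal: add 'num' and stop
From T → n / num:
  - n is a terminal: add 'n' and stop
From T → y a T:
  - y is a terminal: add 'y' and stop

Collecting: FIRST(T) = { '/', 'n', 'num', 'y' }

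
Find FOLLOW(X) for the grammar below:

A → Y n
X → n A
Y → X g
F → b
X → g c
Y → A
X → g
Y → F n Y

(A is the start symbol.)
In Y → X g: X is followed by g, add FIRST(g) \ {ε} = { 'g' }

Taking the union: FOLLOW(X) = { 'g' }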